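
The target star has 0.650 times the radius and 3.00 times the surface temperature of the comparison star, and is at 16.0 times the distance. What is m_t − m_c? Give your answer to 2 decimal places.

2.18

L_t/L_c = (0.650)²(3.00)⁴ = 34.22.
F_t/F_c = (L_t/L_c)/(d_t/d_c)² = 34.22/256.0 = 0.1337.
m_t − m_c = −2.5 log₁₀(0.1337) = 2.18.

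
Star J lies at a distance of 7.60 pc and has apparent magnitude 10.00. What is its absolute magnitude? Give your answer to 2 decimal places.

10.60

M = m − 5 log₁₀(d/10 pc) = 10.00 − 5 log₁₀(7.60/10)
  = 10.00 − 5 × -0.119 = 10.00 − -0.60 = 10.60.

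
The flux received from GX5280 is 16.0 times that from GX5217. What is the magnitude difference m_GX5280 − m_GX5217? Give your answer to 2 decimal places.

m_GX5280 − m_GX5217 = −2.5 log₁₀(F_GX5280/F_GX5217) = −2.5 log₁₀(16.0) = −2.5 × (1.204) = -3.010.

-3.01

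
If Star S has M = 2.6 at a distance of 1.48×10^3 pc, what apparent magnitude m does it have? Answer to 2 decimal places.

13.45

m = M + 5 log₁₀(d/10 pc) = 2.6 + 5 log₁₀(1.48×10^3/10)
  = 2.6 + 5 × 2.170 = 2.6 + 10.85 = 13.45.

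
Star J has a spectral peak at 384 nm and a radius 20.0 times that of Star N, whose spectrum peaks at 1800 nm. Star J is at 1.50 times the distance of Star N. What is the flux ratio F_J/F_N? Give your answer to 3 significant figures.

8.58×10^4

Wien's law: T_J/T_N = λ_N/λ_J = 1800/384 = 4.688.
L_J/L_N = (R_J/R_N)²(T_J/T_N)⁴ = (20.0)²(4.688)⁴ = 1.931×10^5.
F_J/F_N = (L_J/L_N)/(d_J/d_N)² = 1.931×10^5/(1.50)² = 8.583×10^4.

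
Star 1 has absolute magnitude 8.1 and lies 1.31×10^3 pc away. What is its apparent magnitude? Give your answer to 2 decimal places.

m = M + 5 log₁₀(d/10 pc) = 8.1 + 5 log₁₀(1.31×10^3/10)
  = 8.1 + 5 × 2.117 = 8.1 + 10.59 = 18.69.

18.69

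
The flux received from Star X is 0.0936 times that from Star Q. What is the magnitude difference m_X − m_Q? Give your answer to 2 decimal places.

m_X − m_Q = −2.5 log₁₀(F_X/F_Q) = −2.5 log₁₀(0.0936) = −2.5 × (-1.029) = 2.572.

2.57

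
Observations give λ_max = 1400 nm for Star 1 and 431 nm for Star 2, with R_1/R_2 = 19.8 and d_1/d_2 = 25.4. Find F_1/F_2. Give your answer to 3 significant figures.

0.00546

Wien's law: T_1/T_2 = λ_2/λ_1 = 431/1400 = 0.3079.
L_1/L_2 = (R_1/R_2)²(T_1/T_2)⁴ = (19.8)²(0.3079)⁴ = 3.521.
F_1/F_2 = (L_1/L_2)/(d_1/d_2)² = 3.521/(25.4)² = 0.005458.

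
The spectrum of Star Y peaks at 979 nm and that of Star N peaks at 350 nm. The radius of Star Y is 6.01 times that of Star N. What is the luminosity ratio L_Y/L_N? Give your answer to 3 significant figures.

0.590

Wien's law gives T ∝ 1/λ_max, so T_Y/T_N = λ_N/λ_Y = 350/979 = 0.3575.
Then L ∝ R²T⁴ gives L_Y/L_N = (6.01)² × (0.3575)⁴ = 36.12 × 0.01634 = 0.5901.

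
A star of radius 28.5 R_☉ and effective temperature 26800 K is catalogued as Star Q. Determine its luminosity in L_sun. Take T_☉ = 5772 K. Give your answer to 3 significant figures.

3.78×10^5 L_sun

L/L_☉ = (R/R_☉)² (T/T_☉)⁴ = (28.5)² × (26800/5772)⁴
       = 812.2 × (4.643)⁴ = 812.2 × 464.8 = 3.775×10^5.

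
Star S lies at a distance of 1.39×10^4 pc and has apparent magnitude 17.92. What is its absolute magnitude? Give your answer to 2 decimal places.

M = m − 5 log₁₀(d/10 pc) = 17.92 − 5 log₁₀(1.39×10^4/10)
  = 17.92 − 5 × 3.143 = 17.92 − 15.72 = 2.20.

2.20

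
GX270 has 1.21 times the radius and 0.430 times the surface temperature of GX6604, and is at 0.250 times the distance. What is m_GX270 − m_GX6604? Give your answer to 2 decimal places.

L_GX270/L_GX6604 = (1.21)²(0.430)⁴ = 0.05005.
F_GX270/F_GX6604 = (L_GX270/L_GX6604)/(d_GX270/d_GX6604)² = 0.05005/0.06250 = 0.8009.
m_GX270 − m_GX6604 = −2.5 log₁₀(0.8009) = 0.24.

0.24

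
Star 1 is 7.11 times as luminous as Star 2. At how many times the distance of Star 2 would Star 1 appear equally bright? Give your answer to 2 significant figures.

2.7

Equal flux requires L_1/d_1² = L_2/d_2², so d_1/d_2 = √(L_1/L_2)
= √(7.11) = 2.666.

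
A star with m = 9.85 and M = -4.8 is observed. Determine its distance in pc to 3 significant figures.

8.51×10^3 pc

m − M = 5 log₁₀(d/10 pc)
9.85 − (-4.8) = 14.65 = 5 log₁₀(d/10)
d = 10 × 10^(14.65/5) = 10 × 10^2.930 = 8511 pc.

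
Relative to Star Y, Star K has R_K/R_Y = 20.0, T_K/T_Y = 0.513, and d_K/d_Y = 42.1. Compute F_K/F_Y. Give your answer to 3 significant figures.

L_K/L_Y = (R_K/R_Y)²(T_K/T_Y)⁴ = (20.0)² × (0.513)⁴ = 27.70.
F_K/F_Y = (L_K/L_Y)/(d_K/d_Y)² = 27.70 / (42.1)² = 0.01563.

0.0156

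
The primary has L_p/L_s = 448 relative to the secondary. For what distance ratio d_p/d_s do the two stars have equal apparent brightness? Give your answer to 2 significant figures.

Equal flux requires L_p/d_p² = L_s/d_s², so d_p/d_s = √(L_p/L_s)
= √(448) = 21.17.

21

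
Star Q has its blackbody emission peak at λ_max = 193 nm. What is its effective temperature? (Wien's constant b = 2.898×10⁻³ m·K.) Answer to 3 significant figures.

1.50×10^4 K

T = b/λ_max = 2.898×10⁻³ / (193×10⁻⁹) = 1.502×10^4 K.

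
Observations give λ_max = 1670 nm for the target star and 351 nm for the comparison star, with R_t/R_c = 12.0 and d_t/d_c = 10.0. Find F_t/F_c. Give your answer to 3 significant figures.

Wien's law: T_t/T_c = λ_c/λ_t = 351/1670 = 0.2102.
L_t/L_c = (R_t/R_c)²(T_t/T_c)⁴ = (12.0)²(0.2102)⁴ = 0.2810.
F_t/F_c = (L_t/L_c)/(d_t/d_c)² = 0.2810/(10.0)² = 0.002810.

0.00281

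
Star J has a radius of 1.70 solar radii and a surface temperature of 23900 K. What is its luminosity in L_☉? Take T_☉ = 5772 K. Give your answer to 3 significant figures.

850 L_☉

L/L_☉ = (R/R_☉)² (T/T_☉)⁴ = (1.70)² × (23900/5772)⁴
       = 2.890 × (4.141)⁴ = 2.890 × 294.0 = 849.5.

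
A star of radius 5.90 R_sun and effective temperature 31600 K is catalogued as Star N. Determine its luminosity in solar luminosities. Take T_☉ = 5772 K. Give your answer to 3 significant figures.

3.13×10^4 solar luminosities

L/L_☉ = (R/R_☉)² (T/T_☉)⁴ = (5.90)² × (31600/5772)⁴
       = 34.81 × (5.475)⁴ = 34.81 × 898.3 = 3.127×10^4.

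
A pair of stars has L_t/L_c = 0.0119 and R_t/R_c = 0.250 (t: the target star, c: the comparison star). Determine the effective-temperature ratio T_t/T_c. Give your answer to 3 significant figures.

L ∝ R²T⁴ gives T ∝ (L/R²)^(1/4), so
T_t/T_c = (0.0119 / 0.250²)^(1/4) = (0.1904)^(1/4) = 0.6606.

0.661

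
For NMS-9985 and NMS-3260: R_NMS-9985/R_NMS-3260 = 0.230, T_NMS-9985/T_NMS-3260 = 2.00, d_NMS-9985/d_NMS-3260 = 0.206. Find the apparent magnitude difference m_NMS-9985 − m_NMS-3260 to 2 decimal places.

L_NMS-9985/L_NMS-3260 = (0.230)²(2.00)⁴ = 0.8464.
F_NMS-9985/F_NMS-3260 = (L_NMS-9985/L_NMS-3260)/(d_NMS-9985/d_NMS-3260)² = 0.8464/0.04244 = 19.95.
m_NMS-9985 − m_NMS-3260 = −2.5 log₁₀(19.95) = -3.25.

-3.25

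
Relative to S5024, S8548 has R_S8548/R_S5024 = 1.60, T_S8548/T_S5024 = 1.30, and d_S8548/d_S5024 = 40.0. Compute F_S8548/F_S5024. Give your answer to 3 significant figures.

0.00457

L_S8548/L_S5024 = (R_S8548/R_S5024)²(T_S8548/T_S5024)⁴ = (1.60)² × (1.30)⁴ = 7.312.
F_S8548/F_S5024 = (L_S8548/L_S5024)/(d_S8548/d_S5024)² = 7.312 / (40.0)² = 0.004570.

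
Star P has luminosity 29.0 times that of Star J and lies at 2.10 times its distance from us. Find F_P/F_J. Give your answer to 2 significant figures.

F = L/(4πd²), so F_P/F_J = (L_P/L_J) / (d_P/d_J)²
= 29.0 / (2.10)² = 29.0 / 4.410 = 6.576.

6.6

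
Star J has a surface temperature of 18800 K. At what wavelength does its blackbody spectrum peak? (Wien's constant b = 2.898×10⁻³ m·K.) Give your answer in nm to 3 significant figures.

154 nm

λ_max = b/T = 2.898×10⁻³ / 18800 = 1.54×10^-7 m = 154.1 nm.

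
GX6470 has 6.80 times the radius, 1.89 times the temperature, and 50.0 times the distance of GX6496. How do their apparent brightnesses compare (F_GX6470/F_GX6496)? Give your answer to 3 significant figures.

0.236

L_GX6470/L_GX6496 = (R_GX6470/R_GX6496)²(T_GX6470/T_GX6496)⁴ = (6.80)² × (1.89)⁴ = 590.0.
F_GX6470/F_GX6496 = (L_GX6470/L_GX6496)/(d_GX6470/d_GX6496)² = 590.0 / (50.0)² = 0.2360.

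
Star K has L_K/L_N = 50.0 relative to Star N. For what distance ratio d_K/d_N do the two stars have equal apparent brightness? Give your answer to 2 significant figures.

7.1

Equal flux requires L_K/d_K² = L_N/d_N², so d_K/d_N = √(L_K/L_N)
= √(50.0) = 7.071.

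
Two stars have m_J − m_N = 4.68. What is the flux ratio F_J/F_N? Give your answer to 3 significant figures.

F_J/F_N = 10^(−(m_J − m_N)/2.5) = 10^(-4.68/2.5) = 10^-1.872 = 0.01343.

0.0134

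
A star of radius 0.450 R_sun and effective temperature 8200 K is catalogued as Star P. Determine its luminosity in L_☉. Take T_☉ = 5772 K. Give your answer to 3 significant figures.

L/L_☉ = (R/R_☉)² (T/T_☉)⁴ = (0.450)² × (8200/5772)⁴
       = 0.2025 × (1.421)⁴ = 0.2025 × 4.073 = 0.8249.

0.825 L_☉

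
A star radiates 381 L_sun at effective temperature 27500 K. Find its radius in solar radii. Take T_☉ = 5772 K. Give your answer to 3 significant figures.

0.860 solar radii

R/R_☉ = √(L/L_☉) / (T/T_☉)² = √(381) / (4.764)²
       = 19.52 / 22.70 = 0.8599.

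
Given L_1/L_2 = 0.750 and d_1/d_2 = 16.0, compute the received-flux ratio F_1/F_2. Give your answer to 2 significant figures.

0.0029

F = L/(4πd²), so F_1/F_2 = (L_1/L_2) / (d_1/d_2)²
= 0.750 / (16.0)² = 0.750 / 256.0 = 0.002930.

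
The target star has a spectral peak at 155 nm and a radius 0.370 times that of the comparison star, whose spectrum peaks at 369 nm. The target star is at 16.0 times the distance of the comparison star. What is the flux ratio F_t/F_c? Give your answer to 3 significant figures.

Wien's law: T_t/T_c = λ_c/λ_t = 369/155 = 2.381.
L_t/L_c = (R_t/R_c)²(T_t/T_c)⁴ = (0.370)²(2.381)⁴ = 4.397.
F_t/F_c = (L_t/L_c)/(d_t/d_c)² = 4.397/(16.0)² = 0.01718.

0.0172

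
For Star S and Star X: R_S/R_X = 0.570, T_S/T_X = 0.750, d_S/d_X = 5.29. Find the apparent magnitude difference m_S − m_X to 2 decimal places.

L_S/L_X = (0.570)²(0.750)⁴ = 0.1028.
F_S/F_X = (L_S/L_X)/(d_S/d_X)² = 0.1028/27.98 = 0.003674.
m_S − m_X = −2.5 log₁₀(0.003674) = 6.09.

6.09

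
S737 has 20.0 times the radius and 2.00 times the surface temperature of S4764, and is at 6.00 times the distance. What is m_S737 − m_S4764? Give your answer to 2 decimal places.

L_S737/L_S4764 = (20.0)²(2.00)⁴ = 6400.
F_S737/F_S4764 = (L_S737/L_S4764)/(d_S737/d_S4764)² = 6400/36.00 = 177.8.
m_S737 − m_S4764 = −2.5 log₁₀(177.8) = -5.62.

-5.62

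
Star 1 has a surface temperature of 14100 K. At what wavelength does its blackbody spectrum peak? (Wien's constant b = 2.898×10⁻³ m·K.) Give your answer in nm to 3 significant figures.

λ_max = b/T = 2.898×10⁻³ / 14100 = 2.06×10^-7 m = 205.5 nm.

206 nm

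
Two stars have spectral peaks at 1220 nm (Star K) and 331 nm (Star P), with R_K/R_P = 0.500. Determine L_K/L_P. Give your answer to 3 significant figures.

Wien's law gives T ∝ 1/λ_max, so T_K/T_P = λ_P/λ_K = 331/1220 = 0.2713.
Then L ∝ R²T⁴ gives L_K/L_P = (0.500)² × (0.2713)⁴ = 0.2500 × 0.005418 = 0.001355.

0.00135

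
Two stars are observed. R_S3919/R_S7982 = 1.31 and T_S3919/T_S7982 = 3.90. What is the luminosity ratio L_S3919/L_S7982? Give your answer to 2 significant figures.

From the Stefan–Boltzmann law, L ∝ R²T⁴, so
L_S3919/L_S7982 = (R_S3919/R_S7982)² (T_S3919/T_S7982)⁴ = (1.31)² × (3.90)⁴ = 1.716 × 231.3 = 397.0.

4.0×10^2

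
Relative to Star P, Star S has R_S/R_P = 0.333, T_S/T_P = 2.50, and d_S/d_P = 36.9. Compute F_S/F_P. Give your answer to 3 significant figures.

L_S/L_P = (R_S/R_P)²(T_S/T_P)⁴ = (0.333)² × (2.50)⁴ = 4.332.
F_S/F_P = (L_S/L_P)/(d_S/d_P)² = 4.332 / (36.9)² = 0.003181.

0.00318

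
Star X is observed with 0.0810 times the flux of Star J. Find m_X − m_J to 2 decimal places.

m_X − m_J = −2.5 log₁₀(F_X/F_J) = −2.5 log₁₀(0.0810) = −2.5 × (-1.092) = 2.729.

2.73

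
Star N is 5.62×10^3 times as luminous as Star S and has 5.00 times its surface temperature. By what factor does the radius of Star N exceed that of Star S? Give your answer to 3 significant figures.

3.00

L ∝ R²T⁴ gives R ∝ √L / T², so
R_N/R_S = √(5.62×10^3) / (5.00)² = 74.97 / 25.00 = 2.999.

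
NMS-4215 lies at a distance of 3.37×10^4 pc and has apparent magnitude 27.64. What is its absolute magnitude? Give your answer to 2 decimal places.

10.00

M = m − 5 log₁₀(d/10 pc) = 27.64 − 5 log₁₀(3.37×10^4/10)
  = 27.64 − 5 × 3.528 = 27.64 − 17.64 = 10.00.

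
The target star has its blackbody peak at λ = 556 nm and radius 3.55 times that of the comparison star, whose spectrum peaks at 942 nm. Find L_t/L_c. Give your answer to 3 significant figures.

104

Wien's law gives T ∝ 1/λ_max, so T_t/T_c = λ_c/λ_t = 942/556 = 1.694.
Then L ∝ R²T⁴ gives L_t/L_c = (3.55)² × (1.694)⁴ = 12.60 × 8.240 = 103.8.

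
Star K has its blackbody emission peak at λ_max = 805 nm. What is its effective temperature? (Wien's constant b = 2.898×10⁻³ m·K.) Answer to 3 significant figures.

T = b/λ_max = 2.898×10⁻³ / (805×10⁻⁹) = 3600 K.

3.60×10^3 K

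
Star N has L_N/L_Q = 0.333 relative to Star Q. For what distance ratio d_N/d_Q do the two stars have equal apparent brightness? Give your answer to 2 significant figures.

0.58

Equal flux requires L_N/d_N² = L_Q/d_Q², so d_N/d_Q = √(L_N/L_Q)
= √(0.333) = 0.5771.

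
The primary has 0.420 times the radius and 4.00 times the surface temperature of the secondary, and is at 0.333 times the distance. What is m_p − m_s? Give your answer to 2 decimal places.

-6.52

L_p/L_s = (0.420)²(4.00)⁴ = 45.16.
F_p/F_s = (L_p/L_s)/(d_p/d_s)² = 45.16/0.1109 = 407.2.
m_p − m_s = −2.5 log₁₀(407.2) = -6.52.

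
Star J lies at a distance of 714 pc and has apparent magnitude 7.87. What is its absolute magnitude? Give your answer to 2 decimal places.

M = m − 5 log₁₀(d/10 pc) = 7.87 − 5 log₁₀(714/10)
  = 7.87 − 5 × 1.854 = 7.87 − 9.27 = -1.40.

-1.40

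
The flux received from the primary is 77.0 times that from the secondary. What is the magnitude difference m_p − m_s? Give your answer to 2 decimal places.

m_p − m_s = −2.5 log₁₀(F_p/F_s) = −2.5 log₁₀(77.0) = −2.5 × (1.886) = -4.716.

-4.72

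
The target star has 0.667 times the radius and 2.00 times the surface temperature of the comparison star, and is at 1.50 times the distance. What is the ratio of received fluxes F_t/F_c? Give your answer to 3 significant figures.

3.16

L_t/L_c = (R_t/R_c)²(T_t/T_c)⁴ = (0.667)² × (2.00)⁴ = 7.118.
F_t/F_c = (L_t/L_c)/(d_t/d_c)² = 7.118 / (1.50)² = 3.164.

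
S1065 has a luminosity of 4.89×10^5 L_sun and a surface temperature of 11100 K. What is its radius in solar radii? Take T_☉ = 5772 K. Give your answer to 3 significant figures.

R/R_☉ = √(L/L_☉) / (T/T_☉)² = √(4.89×10^5) / (1.923)²
       = 699.3 / 3.698 = 189.1.

189 solar radii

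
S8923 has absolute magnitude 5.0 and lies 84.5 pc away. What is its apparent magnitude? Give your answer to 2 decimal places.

m = M + 5 log₁₀(d/10 pc) = 5.0 + 5 log₁₀(84.5/10)
  = 5.0 + 5 × 0.927 = 5.0 + 4.63 = 9.63.

9.63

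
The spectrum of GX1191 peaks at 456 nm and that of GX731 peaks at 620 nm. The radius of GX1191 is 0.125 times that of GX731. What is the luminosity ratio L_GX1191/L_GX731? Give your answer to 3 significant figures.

Wien's law gives T ∝ 1/λ_max, so T_GX1191/T_GX731 = λ_GX731/λ_GX1191 = 620/456 = 1.360.
Then L ∝ R²T⁴ gives L_GX1191/L_GX731 = (0.125)² × (1.360)⁴ = 0.01562 × 3.417 = 0.05340.

0.0534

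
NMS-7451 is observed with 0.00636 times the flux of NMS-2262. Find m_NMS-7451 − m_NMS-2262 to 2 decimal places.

m_NMS-7451 − m_NMS-2262 = −2.5 log₁₀(F_NMS-7451/F_NMS-2262) = −2.5 log₁₀(0.00636) = −2.5 × (-2.197) = 5.491.

5.49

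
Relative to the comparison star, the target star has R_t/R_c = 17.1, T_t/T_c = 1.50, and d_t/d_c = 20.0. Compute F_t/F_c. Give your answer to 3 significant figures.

L_t/L_c = (R_t/R_c)²(T_t/T_c)⁴ = (17.1)² × (1.50)⁴ = 1480.
F_t/F_c = (L_t/L_c)/(d_t/d_c)² = 1480 / (20.0)² = 3.701.

3.70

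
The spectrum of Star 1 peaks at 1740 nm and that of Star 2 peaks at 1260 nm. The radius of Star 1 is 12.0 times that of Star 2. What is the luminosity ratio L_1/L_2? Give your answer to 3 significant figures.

Wien's law gives T ∝ 1/λ_max, so T_1/T_2 = λ_2/λ_1 = 1260/1740 = 0.7241.
Then L ∝ R²T⁴ gives L_1/L_2 = (12.0)² × (0.7241)⁴ = 144.0 × 0.2750 = 39.60.

39.6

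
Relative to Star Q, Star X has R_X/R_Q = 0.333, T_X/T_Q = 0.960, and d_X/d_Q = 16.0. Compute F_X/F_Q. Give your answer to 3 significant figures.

3.68×10^-4

L_X/L_Q = (R_X/R_Q)²(T_X/T_Q)⁴ = (0.333)² × (0.960)⁴ = 0.09418.
F_X/F_Q = (L_X/L_Q)/(d_X/d_Q)² = 0.09418 / (16.0)² = 3.679×10^-4.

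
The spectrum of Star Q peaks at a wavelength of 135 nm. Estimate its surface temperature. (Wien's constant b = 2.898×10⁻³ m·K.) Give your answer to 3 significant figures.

T = b/λ_max = 2.898×10⁻³ / (135×10⁻⁹) = 2.147×10^4 K.

2.15×10^4 K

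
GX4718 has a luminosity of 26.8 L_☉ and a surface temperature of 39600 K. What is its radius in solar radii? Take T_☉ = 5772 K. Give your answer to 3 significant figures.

R/R_☉ = √(L/L_☉) / (T/T_☉)² = √(26.8) / (6.861)²
       = 5.177 / 47.07 = 0.1100.

0.110 solar radii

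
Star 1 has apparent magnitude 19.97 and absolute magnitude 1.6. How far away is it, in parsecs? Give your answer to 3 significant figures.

m − M = 5 log₁₀(d/10 pc)
19.97 − (1.6) = 18.37 = 5 log₁₀(d/10)
d = 10 × 10^(18.37/5) = 10 × 10^3.674 = 4.721×10^4 pc.

4.72×10^4 pc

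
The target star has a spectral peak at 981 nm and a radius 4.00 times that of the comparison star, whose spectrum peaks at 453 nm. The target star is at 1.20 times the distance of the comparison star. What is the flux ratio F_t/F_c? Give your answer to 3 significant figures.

0.505

Wien's law: T_t/T_c = λ_c/λ_t = 453/981 = 0.4618.
L_t/L_c = (R_t/R_c)²(T_t/T_c)⁴ = (4.00)²(0.4618)⁴ = 0.7275.
F_t/F_c = (L_t/L_c)/(d_t/d_c)² = 0.7275/(1.20)² = 0.5052.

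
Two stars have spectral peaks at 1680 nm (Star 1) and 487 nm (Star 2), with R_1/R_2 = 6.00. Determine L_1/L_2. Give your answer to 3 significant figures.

Wien's law gives T ∝ 1/λ_max, so T_1/T_2 = λ_2/λ_1 = 487/1680 = 0.2899.
Then L ∝ R²T⁴ gives L_1/L_2 = (6.00)² × (0.2899)⁴ = 36.00 × 0.007061 = 0.2542.

0.254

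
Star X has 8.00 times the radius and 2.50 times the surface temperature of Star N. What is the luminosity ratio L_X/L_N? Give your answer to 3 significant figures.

2.50×10^3

From the Stefan–Boltzmann law, L ∝ R²T⁴, so
L_X/L_N = (R_X/R_N)² (T_X/T_N)⁴ = (8.00)² × (2.50)⁴ = 64.00 × 39.06 = 2500.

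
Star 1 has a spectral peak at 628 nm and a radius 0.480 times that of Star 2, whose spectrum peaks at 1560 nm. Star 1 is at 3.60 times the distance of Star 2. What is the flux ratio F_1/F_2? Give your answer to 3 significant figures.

0.677

Wien's law: T_1/T_2 = λ_2/λ_1 = 1560/628 = 2.484.
L_1/L_2 = (R_1/R_2)²(T_1/T_2)⁴ = (0.480)²(2.484)⁴ = 8.773.
F_1/F_2 = (L_1/L_2)/(d_1/d_2)² = 8.773/(3.60)² = 0.6769.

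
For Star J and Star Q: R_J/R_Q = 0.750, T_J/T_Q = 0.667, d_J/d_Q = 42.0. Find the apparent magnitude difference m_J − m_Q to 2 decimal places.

L_J/L_Q = (0.750)²(0.667)⁴ = 0.1113.
F_J/F_Q = (L_J/L_Q)/(d_J/d_Q)² = 0.1113/1764 = 6.311×10^-5.
m_J − m_Q = −2.5 log₁₀(6.311×10^-5) = 10.50.

10.50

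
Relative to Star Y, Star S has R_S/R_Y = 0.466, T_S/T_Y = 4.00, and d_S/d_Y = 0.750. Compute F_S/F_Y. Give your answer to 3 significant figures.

98.8

L_S/L_Y = (R_S/R_Y)²(T_S/T_Y)⁴ = (0.466)² × (4.00)⁴ = 55.59.
F_S/F_Y = (L_S/L_Y)/(d_S/d_Y)² = 55.59 / (0.750)² = 98.83.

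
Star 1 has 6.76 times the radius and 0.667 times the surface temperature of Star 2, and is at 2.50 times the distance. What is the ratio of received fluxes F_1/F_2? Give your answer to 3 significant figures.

L_1/L_2 = (R_1/R_2)²(T_1/T_2)⁴ = (6.76)² × (0.667)⁴ = 9.045.
F_1/F_2 = (L_1/L_2)/(d_1/d_2)² = 9.045 / (2.50)² = 1.447.

1.45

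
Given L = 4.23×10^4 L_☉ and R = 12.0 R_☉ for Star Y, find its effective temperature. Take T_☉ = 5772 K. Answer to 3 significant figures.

2.39×10^4 K

T/T_☉ = (L/L_☉)^(1/4) / (R/R_☉)^(1/2)
T = 5772 × (4.23×10^4)^(1/4) / √(12.0) = 5772 × 14.34 / 3.464 = 2.390×10^4 K.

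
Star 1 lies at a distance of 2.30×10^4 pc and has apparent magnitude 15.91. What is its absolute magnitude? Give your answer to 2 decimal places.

-0.90

M = m − 5 log₁₀(d/10 pc) = 15.91 − 5 log₁₀(2.30×10^4/10)
  = 15.91 − 5 × 3.362 = 15.91 − 16.81 = -0.90.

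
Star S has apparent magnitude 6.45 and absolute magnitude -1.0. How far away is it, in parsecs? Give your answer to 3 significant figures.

m − M = 5 log₁₀(d/10 pc)
6.45 − (-1.0) = 7.45 = 5 log₁₀(d/10)
d = 10 × 10^(7.45/5) = 10 × 10^1.490 = 309.0 pc.

309 pc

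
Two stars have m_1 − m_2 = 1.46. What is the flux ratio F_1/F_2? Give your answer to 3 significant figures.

F_1/F_2 = 10^(−(m_1 − m_2)/2.5) = 10^(-1.46/2.5) = 10^-0.584 = 0.2606.

0.261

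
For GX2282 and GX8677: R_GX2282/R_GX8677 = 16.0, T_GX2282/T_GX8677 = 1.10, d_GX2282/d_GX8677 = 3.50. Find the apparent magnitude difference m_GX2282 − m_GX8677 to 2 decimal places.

-3.71

L_GX2282/L_GX8677 = (16.0)²(1.10)⁴ = 374.8.
F_GX2282/F_GX8677 = (L_GX2282/L_GX8677)/(d_GX2282/d_GX8677)² = 374.8/12.25 = 30.60.
m_GX2282 − m_GX8677 = −2.5 log₁₀(30.60) = -3.71.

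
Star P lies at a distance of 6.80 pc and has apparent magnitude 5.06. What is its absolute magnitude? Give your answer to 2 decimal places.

5.90

M = m − 5 log₁₀(d/10 pc) = 5.06 − 5 log₁₀(6.80/10)
  = 5.06 − 5 × -0.167 = 5.06 − -0.84 = 5.90.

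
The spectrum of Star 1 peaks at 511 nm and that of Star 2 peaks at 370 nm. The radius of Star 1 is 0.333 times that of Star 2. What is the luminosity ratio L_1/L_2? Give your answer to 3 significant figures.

Wien's law gives T ∝ 1/λ_max, so T_1/T_2 = λ_2/λ_1 = 370/511 = 0.7241.
Then L ∝ R²T⁴ gives L_1/L_2 = (0.333)² × (0.7241)⁴ = 0.1109 × 0.2749 = 0.03048.

0.0305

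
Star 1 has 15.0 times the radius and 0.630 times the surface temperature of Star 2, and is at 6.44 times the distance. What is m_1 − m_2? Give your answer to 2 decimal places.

0.17

L_1/L_2 = (15.0)²(0.630)⁴ = 35.44.
F_1/F_2 = (L_1/L_2)/(d_1/d_2)² = 35.44/41.47 = 0.8546.
m_1 − m_2 = −2.5 log₁₀(0.8546) = 0.17.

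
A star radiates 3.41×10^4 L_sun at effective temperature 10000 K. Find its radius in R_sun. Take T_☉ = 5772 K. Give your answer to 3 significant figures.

61.5 R_sun

R/R_☉ = √(L/L_☉) / (T/T_☉)² = √(3.41×10^4) / (1.733)²
       = 184.7 / 3.002 = 61.52.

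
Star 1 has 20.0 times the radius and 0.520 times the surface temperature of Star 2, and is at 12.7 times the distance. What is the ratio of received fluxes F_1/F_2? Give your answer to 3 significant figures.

0.181

L_1/L_2 = (R_1/R_2)²(T_1/T_2)⁴ = (20.0)² × (0.520)⁴ = 29.25.
F_1/F_2 = (L_1/L_2)/(d_1/d_2)² = 29.25 / (12.7)² = 0.1813.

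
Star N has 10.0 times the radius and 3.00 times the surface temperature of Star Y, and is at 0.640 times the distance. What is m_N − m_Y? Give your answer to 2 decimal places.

-10.74

L_N/L_Y = (10.0)²(3.00)⁴ = 8100.
F_N/F_Y = (L_N/L_Y)/(d_N/d_Y)² = 8100/0.4096 = 1.978×10^4.
m_N − m_Y = −2.5 log₁₀(1.978×10^4) = -10.74.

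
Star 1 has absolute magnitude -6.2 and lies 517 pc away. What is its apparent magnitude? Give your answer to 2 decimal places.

2.37

m = M + 5 log₁₀(d/10 pc) = -6.2 + 5 log₁₀(517/10)
  = -6.2 + 5 × 1.713 = -6.2 + 8.57 = 2.37.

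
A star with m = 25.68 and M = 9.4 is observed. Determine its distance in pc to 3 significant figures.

m − M = 5 log₁₀(d/10 pc)
25.68 − (9.4) = 16.28 = 5 log₁₀(d/10)
d = 10 × 10^(16.28/5) = 10 × 10^3.256 = 1.803×10^4 pc.

1.80×10^4 pc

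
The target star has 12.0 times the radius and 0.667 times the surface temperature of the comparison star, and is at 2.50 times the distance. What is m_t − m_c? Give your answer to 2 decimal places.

L_t/L_c = (12.0)²(0.667)⁴ = 28.50.
F_t/F_c = (L_t/L_c)/(d_t/d_c)² = 28.50/6.250 = 4.560.
m_t − m_c = −2.5 log₁₀(4.560) = -1.65.

-1.65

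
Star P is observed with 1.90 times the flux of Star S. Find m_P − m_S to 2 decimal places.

m_P − m_S = −2.5 log₁₀(F_P/F_S) = −2.5 log₁₀(1.90) = −2.5 × (0.279) = -0.697.

-0.70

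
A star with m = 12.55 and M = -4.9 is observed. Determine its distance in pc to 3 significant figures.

3.09×10^4 pc

m − M = 5 log₁₀(d/10 pc)
12.55 − (-4.9) = 17.45 = 5 log₁₀(d/10)
d = 10 × 10^(17.45/5) = 10 × 10^3.490 = 3.090×10^4 pc.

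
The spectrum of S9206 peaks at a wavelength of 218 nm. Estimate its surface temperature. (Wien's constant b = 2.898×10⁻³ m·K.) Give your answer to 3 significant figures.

T = b/λ_max = 2.898×10⁻³ / (218×10⁻⁹) = 1.329×10^4 K.

1.33×10^4 K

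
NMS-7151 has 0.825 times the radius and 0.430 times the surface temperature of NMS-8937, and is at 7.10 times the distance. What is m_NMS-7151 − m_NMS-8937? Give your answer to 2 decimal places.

L_NMS-7151/L_NMS-8937 = (0.825)²(0.430)⁴ = 0.02327.
F_NMS-7151/F_NMS-8937 = (L_NMS-7151/L_NMS-8937)/(d_NMS-7151/d_NMS-8937)² = 0.02327/50.41 = 4.616×10^-4.
m_NMS-7151 − m_NMS-8937 = −2.5 log₁₀(4.616×10^-4) = 8.34.

8.34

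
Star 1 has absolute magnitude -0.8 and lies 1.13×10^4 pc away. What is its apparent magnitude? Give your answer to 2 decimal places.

14.47

m = M + 5 log₁₀(d/10 pc) = -0.8 + 5 log₁₀(1.13×10^4/10)
  = -0.8 + 5 × 3.053 = -0.8 + 15.27 = 14.47.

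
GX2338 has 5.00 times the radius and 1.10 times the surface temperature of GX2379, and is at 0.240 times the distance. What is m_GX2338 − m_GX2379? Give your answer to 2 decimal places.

-7.01

L_GX2338/L_GX2379 = (5.00)²(1.10)⁴ = 36.60.
F_GX2338/F_GX2379 = (L_GX2338/L_GX2379)/(d_GX2338/d_GX2379)² = 36.60/0.05760 = 635.5.
m_GX2338 − m_GX2379 = −2.5 log₁₀(635.5) = -7.01.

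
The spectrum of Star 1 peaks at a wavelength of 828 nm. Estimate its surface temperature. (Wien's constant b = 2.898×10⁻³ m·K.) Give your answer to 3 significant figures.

T = b/λ_max = 2.898×10⁻³ / (828×10⁻⁹) = 3500 K.

3.50×10^3 K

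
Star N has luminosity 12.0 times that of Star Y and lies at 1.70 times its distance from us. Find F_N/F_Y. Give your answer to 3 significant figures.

4.15

F = L/(4πd²), so F_N/F_Y = (L_N/L_Y) / (d_N/d_Y)²
= 12.0 / (1.70)² = 12.0 / 2.890 = 4.152.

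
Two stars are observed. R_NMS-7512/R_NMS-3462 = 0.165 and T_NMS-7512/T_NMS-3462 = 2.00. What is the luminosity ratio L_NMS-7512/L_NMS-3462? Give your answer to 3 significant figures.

From the Stefan–Boltzmann law, L ∝ R²T⁴, so
L_NMS-7512/L_NMS-3462 = (R_NMS-7512/R_NMS-3462)² (T_NMS-7512/T_NMS-3462)⁴ = (0.165)² × (2.00)⁴ = 0.02723 × 16.00 = 0.4356.

0.436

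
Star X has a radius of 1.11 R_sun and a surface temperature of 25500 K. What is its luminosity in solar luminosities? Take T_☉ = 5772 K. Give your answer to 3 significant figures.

469 solar luminosities

L/L_☉ = (R/R_☉)² (T/T_☉)⁴ = (1.11)² × (25500/5772)⁴
       = 1.232 × (4.418)⁴ = 1.232 × 380.9 = 469.4.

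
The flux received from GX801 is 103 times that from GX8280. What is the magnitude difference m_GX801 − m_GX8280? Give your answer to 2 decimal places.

m_GX801 − m_GX8280 = −2.5 log₁₀(F_GX801/F_GX8280) = −2.5 log₁₀(103) = −2.5 × (2.013) = -5.032.

-5.03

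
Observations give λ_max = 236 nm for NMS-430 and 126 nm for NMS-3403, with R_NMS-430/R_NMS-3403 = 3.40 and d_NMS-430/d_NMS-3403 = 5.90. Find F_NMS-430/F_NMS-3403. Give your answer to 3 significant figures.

0.0270

Wien's law: T_NMS-430/T_NMS-3403 = λ_NMS-3403/λ_NMS-430 = 126/236 = 0.5339.
L_NMS-430/L_NMS-3403 = (R_NMS-430/R_NMS-3403)²(T_NMS-430/T_NMS-3403)⁴ = (3.40)²(0.5339)⁴ = 0.9393.
F_NMS-430/F_NMS-3403 = (L_NMS-430/L_NMS-3403)/(d_NMS-430/d_NMS-3403)² = 0.9393/(5.90)² = 0.02698.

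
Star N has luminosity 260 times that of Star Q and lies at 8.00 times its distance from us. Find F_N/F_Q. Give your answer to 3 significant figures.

F = L/(4πd²), so F_N/F_Q = (L_N/L_Q) / (d_N/d_Q)²
= 260 / (8.00)² = 260 / 64.00 = 4.062.

4.06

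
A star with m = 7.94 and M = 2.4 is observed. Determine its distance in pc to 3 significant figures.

128 pc

m − M = 5 log₁₀(d/10 pc)
7.94 − (2.4) = 5.54 = 5 log₁₀(d/10)
d = 10 × 10^(5.54/5) = 10 × 10^1.108 = 128.2 pc.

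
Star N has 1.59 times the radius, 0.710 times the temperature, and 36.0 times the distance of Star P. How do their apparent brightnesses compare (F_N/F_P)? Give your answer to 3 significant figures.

L_N/L_P = (R_N/R_P)²(T_N/T_P)⁴ = (1.59)² × (0.710)⁴ = 0.6424.
F_N/F_P = (L_N/L_P)/(d_N/d_P)² = 0.6424 / (36.0)² = 4.957×10^-4.

4.96×10^-4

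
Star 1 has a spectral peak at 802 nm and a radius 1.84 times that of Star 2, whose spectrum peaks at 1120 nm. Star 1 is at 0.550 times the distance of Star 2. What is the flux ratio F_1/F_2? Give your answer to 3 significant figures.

42.6

Wien's law: T_1/T_2 = λ_2/λ_1 = 1120/802 = 1.397.
L_1/L_2 = (R_1/R_2)²(T_1/T_2)⁴ = (1.84)²(1.397)⁴ = 12.88.
F_1/F_2 = (L_1/L_2)/(d_1/d_2)² = 12.88/(0.550)² = 42.57.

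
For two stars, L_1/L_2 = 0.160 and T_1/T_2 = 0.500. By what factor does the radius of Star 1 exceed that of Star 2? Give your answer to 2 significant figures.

1.6

L ∝ R²T⁴ gives R ∝ √L / T², so
R_1/R_2 = √(0.160) / (0.500)² = 0.4000 / 0.2500 = 1.600.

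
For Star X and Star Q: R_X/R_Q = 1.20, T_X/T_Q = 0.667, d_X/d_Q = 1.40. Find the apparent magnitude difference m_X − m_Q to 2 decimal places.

L_X/L_Q = (1.20)²(0.667)⁴ = 0.2850.
F_X/F_Q = (L_X/L_Q)/(d_X/d_Q)² = 0.2850/1.960 = 0.1454.
m_X − m_Q = −2.5 log₁₀(0.1454) = 2.09.

2.09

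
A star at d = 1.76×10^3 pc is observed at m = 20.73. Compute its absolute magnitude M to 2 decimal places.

9.50

M = m − 5 log₁₀(d/10 pc) = 20.73 − 5 log₁₀(1.76×10^3/10)
  = 20.73 − 5 × 2.246 = 20.73 − 11.23 = 9.50.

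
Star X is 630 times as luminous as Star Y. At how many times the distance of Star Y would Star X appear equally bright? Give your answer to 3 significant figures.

Equal flux requires L_X/d_X² = L_Y/d_Y², so d_X/d_Y = √(L_X/L_Y)
= √(630) = 25.10.

25.1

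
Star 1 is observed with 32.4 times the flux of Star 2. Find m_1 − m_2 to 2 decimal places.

-3.78

m_1 − m_2 = −2.5 log₁₀(F_1/F_2) = −2.5 log₁₀(32.4) = −2.5 × (1.511) = -3.776.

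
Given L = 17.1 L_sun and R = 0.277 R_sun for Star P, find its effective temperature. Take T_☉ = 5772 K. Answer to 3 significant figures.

2.23×10^4 K

T/T_☉ = (L/L_☉)^(1/4) / (R/R_☉)^(1/2)
T = 5772 × (17.1)^(1/4) / √(0.277) = 5772 × 2.034 / 0.5263 = 2.230×10^4 K.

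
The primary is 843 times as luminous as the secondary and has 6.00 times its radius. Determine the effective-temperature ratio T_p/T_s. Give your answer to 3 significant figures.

L ∝ R²T⁴ gives T ∝ (L/R²)^(1/4), so
T_p/T_s = (843 / 6.00²)^(1/4) = (23.42)^(1/4) = 2.200.

2.20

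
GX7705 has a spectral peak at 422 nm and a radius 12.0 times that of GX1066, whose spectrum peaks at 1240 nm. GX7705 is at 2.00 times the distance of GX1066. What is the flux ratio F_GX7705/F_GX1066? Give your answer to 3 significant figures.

Wien's law: T_GX7705/T_GX1066 = λ_GX1066/λ_GX7705 = 1240/422 = 2.938.
L_GX7705/L_GX1066 = (R_GX7705/R_GX1066)²(T_GX7705/T_GX1066)⁴ = (12.0)²(2.938)⁴ = 1.073×10^4.
F_GX7705/F_GX1066 = (L_GX7705/L_GX1066)/(d_GX7705/d_GX1066)² = 1.073×10^4/(2.00)² = 2684.

2.68×10^3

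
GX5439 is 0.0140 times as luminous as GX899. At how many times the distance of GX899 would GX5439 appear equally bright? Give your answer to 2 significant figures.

0.12

Equal flux requires L_GX5439/d_GX5439² = L_GX899/d_GX899², so d_GX5439/d_GX899 = √(L_GX5439/L_GX899)
= √(0.0140) = 0.1183.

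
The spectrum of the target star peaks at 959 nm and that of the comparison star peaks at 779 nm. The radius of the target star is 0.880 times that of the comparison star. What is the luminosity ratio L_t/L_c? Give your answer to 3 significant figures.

Wien's law gives T ∝ 1/λ_max, so T_t/T_c = λ_c/λ_t = 779/959 = 0.8123.
Then L ∝ R²T⁴ gives L_t/L_c = (0.880)² × (0.8123)⁴ = 0.7744 × 0.4354 = 0.3372.

0.337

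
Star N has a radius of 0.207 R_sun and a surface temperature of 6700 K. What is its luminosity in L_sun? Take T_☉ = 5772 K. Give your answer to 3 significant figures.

0.0778 L_sun

L/L_☉ = (R/R_☉)² (T/T_☉)⁴ = (0.207)² × (6700/5772)⁴
       = 0.04285 × (1.161)⁴ = 0.04285 × 1.815 = 0.07779.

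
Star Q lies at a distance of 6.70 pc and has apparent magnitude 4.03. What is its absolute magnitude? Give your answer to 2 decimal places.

M = m − 5 log₁₀(d/10 pc) = 4.03 − 5 log₁₀(6.70/10)
  = 4.03 − 5 × -0.174 = 4.03 − -0.87 = 4.90.

4.90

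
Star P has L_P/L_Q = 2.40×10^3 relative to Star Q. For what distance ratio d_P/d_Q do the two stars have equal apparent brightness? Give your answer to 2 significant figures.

49

Equal flux requires L_P/d_P² = L_Q/d_Q², so d_P/d_Q = √(L_P/L_Q)
= √(2.40×10^3) = 48.99.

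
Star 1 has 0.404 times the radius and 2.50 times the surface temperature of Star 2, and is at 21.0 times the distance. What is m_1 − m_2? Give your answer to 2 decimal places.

L_1/L_2 = (0.404)²(2.50)⁴ = 6.376.
F_1/F_2 = (L_1/L_2)/(d_1/d_2)² = 6.376/441.0 = 0.01446.
m_1 − m_2 = −2.5 log₁₀(0.01446) = 4.60.

4.60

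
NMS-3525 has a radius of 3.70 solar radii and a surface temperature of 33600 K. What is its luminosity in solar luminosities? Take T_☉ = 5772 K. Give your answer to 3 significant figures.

L/L_☉ = (R/R_☉)² (T/T_☉)⁴ = (3.70)² × (33600/5772)⁴
       = 13.69 × (5.821)⁴ = 13.69 × 1148 = 1.572×10^4.

1.57×10^4 solar luminosities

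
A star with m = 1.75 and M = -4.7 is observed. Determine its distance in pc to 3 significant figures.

m − M = 5 log₁₀(d/10 pc)
1.75 − (-4.7) = 6.45 = 5 log₁₀(d/10)
d = 10 × 10^(6.45/5) = 10 × 10^1.290 = 195.0 pc.

195 pc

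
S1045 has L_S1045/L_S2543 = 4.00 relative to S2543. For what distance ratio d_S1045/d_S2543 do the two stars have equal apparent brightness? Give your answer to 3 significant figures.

Equal flux requires L_S1045/d_S1045² = L_S2543/d_S2543², so d_S1045/d_S2543 = √(L_S1045/L_S2543)
= √(4.00) = 2.000.

2.00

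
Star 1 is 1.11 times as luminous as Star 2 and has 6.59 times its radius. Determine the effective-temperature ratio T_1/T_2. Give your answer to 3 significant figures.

0.400

L ∝ R²T⁴ gives T ∝ (L/R²)^(1/4), so
T_1/T_2 = (1.11 / 6.59²)^(1/4) = (0.02556)^(1/4) = 0.3998.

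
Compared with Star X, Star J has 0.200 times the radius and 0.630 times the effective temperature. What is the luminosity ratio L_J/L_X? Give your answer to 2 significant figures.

From the Stefan–Boltzmann law, L ∝ R²T⁴, so
L_J/L_X = (R_J/R_X)² (T_J/T_X)⁴ = (0.200)² × (0.630)⁴ = 0.04000 × 0.1575 = 0.006301.

0.0063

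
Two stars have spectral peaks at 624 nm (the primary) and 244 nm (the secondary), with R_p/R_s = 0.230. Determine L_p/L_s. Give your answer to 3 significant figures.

Wien's law gives T ∝ 1/λ_max, so T_p/T_s = λ_s/λ_p = 244/624 = 0.3910.
Then L ∝ R²T⁴ gives L_p/L_s = (0.230)² × (0.3910)⁴ = 0.05290 × 0.02338 = 0.001237.

0.00124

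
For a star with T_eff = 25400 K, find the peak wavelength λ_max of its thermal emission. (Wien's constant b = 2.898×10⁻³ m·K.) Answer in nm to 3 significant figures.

114 nm

λ_max = b/T = 2.898×10⁻³ / 25400 = 1.14×10^-7 m = 114.1 nm.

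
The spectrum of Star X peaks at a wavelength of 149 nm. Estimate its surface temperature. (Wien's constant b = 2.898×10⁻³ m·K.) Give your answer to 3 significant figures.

1.94×10^4 K

T = b/λ_max = 2.898×10⁻³ / (149×10⁻⁹) = 1.945×10^4 K.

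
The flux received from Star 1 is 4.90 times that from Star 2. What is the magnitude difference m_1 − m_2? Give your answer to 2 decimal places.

m_1 − m_2 = −2.5 log₁₀(F_1/F_2) = −2.5 log₁₀(4.90) = −2.5 × (0.690) = -1.725.

-1.73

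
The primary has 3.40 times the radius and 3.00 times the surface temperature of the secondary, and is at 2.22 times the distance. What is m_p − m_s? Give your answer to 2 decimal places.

-5.70

L_p/L_s = (3.40)²(3.00)⁴ = 936.4.
F_p/F_s = (L_p/L_s)/(d_p/d_s)² = 936.4/4.928 = 190.0.
m_p − m_s = −2.5 log₁₀(190.0) = -5.70.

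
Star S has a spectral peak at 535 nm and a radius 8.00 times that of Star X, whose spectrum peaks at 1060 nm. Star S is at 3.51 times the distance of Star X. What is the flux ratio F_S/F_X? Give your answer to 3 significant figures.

Wien's law: T_S/T_X = λ_X/λ_S = 1060/535 = 1.981.
L_S/L_X = (R_S/R_X)²(T_S/T_X)⁴ = (8.00)²(1.981)⁴ = 986.3.
F_S/F_X = (L_S/L_X)/(d_S/d_X)² = 986.3/(3.51)² = 80.05.

80.1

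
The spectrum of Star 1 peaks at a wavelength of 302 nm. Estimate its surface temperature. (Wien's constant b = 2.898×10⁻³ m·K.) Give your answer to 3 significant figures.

9.60×10^3 K

T = b/λ_max = 2.898×10⁻³ / (302×10⁻⁹) = 9596 K.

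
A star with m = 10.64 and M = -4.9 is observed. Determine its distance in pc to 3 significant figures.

1.28×10^4 pc

m − M = 5 log₁₀(d/10 pc)
10.64 − (-4.9) = 15.54 = 5 log₁₀(d/10)
d = 10 × 10^(15.54/5) = 10 × 10^3.108 = 1.282×10^4 pc.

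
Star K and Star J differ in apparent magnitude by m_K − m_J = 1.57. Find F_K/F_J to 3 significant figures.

F_K/F_J = 10^(−(m_K − m_J)/2.5) = 10^(-1.57/2.5) = 10^-0.628 = 0.2355.

0.236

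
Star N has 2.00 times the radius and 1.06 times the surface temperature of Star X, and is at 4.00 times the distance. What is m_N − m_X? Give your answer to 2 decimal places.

1.25

L_N/L_X = (2.00)²(1.06)⁴ = 5.050.
F_N/F_X = (L_N/L_X)/(d_N/d_X)² = 5.050/16.00 = 0.3156.
m_N − m_X = −2.5 log₁₀(0.3156) = 1.25.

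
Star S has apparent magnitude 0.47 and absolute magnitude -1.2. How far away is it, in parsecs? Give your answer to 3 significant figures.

m − M = 5 log₁₀(d/10 pc)
0.47 − (-1.2) = 1.67 = 5 log₁₀(d/10)
d = 10 × 10^(1.67/5) = 10 × 10^0.334 = 21.58 pc.

21.6 pc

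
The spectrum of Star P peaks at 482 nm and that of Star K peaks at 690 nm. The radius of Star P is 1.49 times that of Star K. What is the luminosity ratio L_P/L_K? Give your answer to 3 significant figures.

9.32

Wien's law gives T ∝ 1/λ_max, so T_P/T_K = λ_K/λ_P = 690/482 = 1.432.
Then L ∝ R²T⁴ gives L_P/L_K = (1.49)² × (1.432)⁴ = 2.220 × 4.200 = 9.324.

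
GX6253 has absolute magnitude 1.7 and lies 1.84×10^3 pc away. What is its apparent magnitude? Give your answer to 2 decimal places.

13.02

m = M + 5 log₁₀(d/10 pc) = 1.7 + 5 log₁₀(1.84×10^3/10)
  = 1.7 + 5 × 2.265 = 1.7 + 11.32 = 13.02.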